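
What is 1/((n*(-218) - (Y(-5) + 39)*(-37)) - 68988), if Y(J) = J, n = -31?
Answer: -1/60972 ≈ -1.6401e-5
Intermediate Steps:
1/((n*(-218) - (Y(-5) + 39)*(-37)) - 68988) = 1/((-31*(-218) - (-5 + 39)*(-37)) - 68988) = 1/((6758 - 34*(-37)) - 68988) = 1/((6758 - 1*(-1258)) - 68988) = 1/((6758 + 1258) - 68988) = 1/(8016 - 68988) = 1/(-60972) = -1/60972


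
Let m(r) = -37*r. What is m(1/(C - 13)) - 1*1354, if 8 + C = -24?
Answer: -60893/45 ≈ -1353.2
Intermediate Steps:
C = -32 (C = -8 - 24 = -32)
m(1/(C - 13)) - 1*1354 = -37/(-32 - 13) - 1*1354 = -37/(-45) - 1354 = -37*(-1/45) - 1354 = 37/45 - 1354 = -60893/45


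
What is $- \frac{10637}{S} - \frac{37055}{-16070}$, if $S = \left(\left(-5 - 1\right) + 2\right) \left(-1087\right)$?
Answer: $- \frac{982145}{6987236} \approx -0.14056$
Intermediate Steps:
$S = 4348$ ($S = \left(-6 + 2\right) \left(-1087\right) = \left(-4\right) \left(-1087\right) = 4348$)
$- \frac{10637}{S} - \frac{37055}{-16070} = - \frac{10637}{4348} - \frac{37055}{-16070} = \left(-10637\right) \frac{1}{4348} - - \frac{7411}{3214} = - \frac{10637}{4348} + \frac{7411}{3214} = - \frac{982145}{6987236}$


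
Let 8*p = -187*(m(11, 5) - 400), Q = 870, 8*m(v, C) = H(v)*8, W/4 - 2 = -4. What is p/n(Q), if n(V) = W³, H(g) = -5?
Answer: -75735/4096 ≈ -18.490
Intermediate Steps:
W = -8 (W = 8 + 4*(-4) = 8 - 16 = -8)
m(v, C) = -5 (m(v, C) = (-5*8)/8 = (⅛)*(-40) = -5)
p = 75735/8 (p = (-187*(-5 - 400))/8 = (-187*(-405))/8 = (⅛)*75735 = 75735/8 ≈ 9466.9)
n(V) = -512 (n(V) = (-8)³ = -512)
p/n(Q) = (75735/8)/(-512) = (75735/8)*(-1/512) = -75735/4096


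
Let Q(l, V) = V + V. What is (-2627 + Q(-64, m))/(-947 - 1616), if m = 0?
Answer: 2627/2563 ≈ 1.0250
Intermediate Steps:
Q(l, V) = 2*V
(-2627 + Q(-64, m))/(-947 - 1616) = (-2627 + 2*0)/(-947 - 1616) = (-2627 + 0)/(-2563) = -2627*(-1/2563) = 2627/2563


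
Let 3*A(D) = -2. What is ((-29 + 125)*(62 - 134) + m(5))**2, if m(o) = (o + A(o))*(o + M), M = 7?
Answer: 47059600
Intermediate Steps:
A(D) = -2/3 (A(D) = (1/3)*(-2) = -2/3)
m(o) = (7 + o)*(-2/3 + o) (m(o) = (o - 2/3)*(o + 7) = (-2/3 + o)*(7 + o) = (7 + o)*(-2/3 + o))
((-29 + 125)*(62 - 134) + m(5))**2 = ((-29 + 125)*(62 - 134) + (-14/3 + 5**2 + (19/3)*5))**2 = (96*(-72) + (-14/3 + 25 + 95/3))**2 = (-6912 + 52)**2 = (-6860)**2 = 47059600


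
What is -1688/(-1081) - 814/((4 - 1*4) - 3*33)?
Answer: 95186/9729 ≈ 9.7837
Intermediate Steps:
-1688/(-1081) - 814/((4 - 1*4) - 3*33) = -1688*(-1/1081) - 814/((4 - 4) - 99) = 1688/1081 - 814/(0 - 99) = 1688/1081 - 814/(-99) = 1688/1081 - 814*(-1/99) = 1688/1081 + 74/9 = 95186/9729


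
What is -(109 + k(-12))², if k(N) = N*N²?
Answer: -2621161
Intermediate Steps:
k(N) = N³
-(109 + k(-12))² = -(109 + (-12)³)² = -(109 - 1728)² = -1*(-1619)² = -1*2621161 = -2621161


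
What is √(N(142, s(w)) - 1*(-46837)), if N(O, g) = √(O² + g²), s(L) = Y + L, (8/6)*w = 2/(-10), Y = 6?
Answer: √(4683700 + 5*√8079289)/10 ≈ 216.75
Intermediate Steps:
w = -3/20 (w = 3*(2/(-10))/4 = 3*(2*(-⅒))/4 = (¾)*(-⅕) = -3/20 ≈ -0.15000)
s(L) = 6 + L
√(N(142, s(w)) - 1*(-46837)) = √(√(142² + (6 - 3/20)²) - 1*(-46837)) = √(√(20164 + (117/20)²) + 46837) = √(√(20164 + 13689/400) + 46837) = √(√(8079289/400) + 46837) = √(√8079289/20 + 46837) = √(46837 + √8079289/20)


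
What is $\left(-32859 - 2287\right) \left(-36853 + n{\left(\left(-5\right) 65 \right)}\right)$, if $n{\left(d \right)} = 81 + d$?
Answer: $1303811162$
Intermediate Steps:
$\left(-32859 - 2287\right) \left(-36853 + n{\left(\left(-5\right) 65 \right)}\right) = \left(-32859 - 2287\right) \left(-36853 + \left(81 - 325\right)\right) = - 35146 \left(-36853 + \left(81 - 325\right)\right) = - 35146 \left(-36853 - 244\right) = \left(-35146\right) \left(-37097\right) = 1303811162$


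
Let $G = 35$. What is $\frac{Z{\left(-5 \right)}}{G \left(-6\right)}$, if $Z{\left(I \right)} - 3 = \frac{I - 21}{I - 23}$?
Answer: $- \frac{11}{588} \approx -0.018707$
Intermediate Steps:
$Z{\left(I \right)} = 3 + \frac{-21 + I}{-23 + I}$ ($Z{\left(I \right)} = 3 + \frac{I - 21}{I - 23} = 3 + \frac{-21 + I}{-23 + I}$)
$\frac{Z{\left(-5 \right)}}{G \left(-6\right)} = \frac{2 \frac{1}{-23 - 5} \left(-45 + 2 \left(-5\right)\right)}{35 \left(-6\right)} = \frac{2 \frac{1}{-28} \left(-45 - 10\right)}{-210} = 2 \left(- \frac{1}{28}\right) \left(-55\right) \left(- \frac{1}{210}\right) = \frac{55}{14} \left(- \frac{1}{210}\right) = - \frac{11}{588}$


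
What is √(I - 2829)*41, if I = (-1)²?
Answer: 82*I*√707 ≈ 2180.3*I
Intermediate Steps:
I = 1
√(I - 2829)*41 = √(1 - 2829)*41 = √(-2828)*41 = (2*I*√707)*41 = 82*I*√707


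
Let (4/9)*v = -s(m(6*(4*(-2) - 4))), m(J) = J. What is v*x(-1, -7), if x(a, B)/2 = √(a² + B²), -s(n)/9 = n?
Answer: -14580*√2 ≈ -20619.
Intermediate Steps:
s(n) = -9*n
x(a, B) = 2*√(B² + a²) (x(a, B) = 2*√(a² + B²) = 2*√(B² + a²))
v = -1458 (v = 9*(-(-9)*6*(4*(-2) - 4))/4 = 9*(-(-9)*6*(-8 - 4))/4 = 9*(-(-9)*6*(-12))/4 = 9*(-(-9)*(-72))/4 = 9*(-1*648)/4 = (9/4)*(-648) = -1458)
v*x(-1, -7) = -2916*√((-7)² + (-1)²) = -2916*√(49 + 1) = -2916*√50 = -2916*5*√2 = -14580*√2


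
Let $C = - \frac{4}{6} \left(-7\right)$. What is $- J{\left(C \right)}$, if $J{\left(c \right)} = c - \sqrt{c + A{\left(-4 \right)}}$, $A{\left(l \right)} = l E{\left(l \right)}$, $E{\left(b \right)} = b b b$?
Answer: $- \frac{14}{3} + \frac{\sqrt{2346}}{3} \approx 11.479$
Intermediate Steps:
$E{\left(b \right)} = b^{3}$ ($E{\left(b \right)} = b^{2} b = b^{3}$)
$A{\left(l \right)} = l^{4}$ ($A{\left(l \right)} = l l^{3} = l^{4}$)
$C = \frac{14}{3}$ ($C = \left(-4\right) \frac{1}{6} \left(-7\right) = \left(- \frac{2}{3}\right) \left(-7\right) = \frac{14}{3} \approx 4.6667$)
$J{\left(c \right)} = c - \sqrt{256 + c}$ ($J{\left(c \right)} = c - \sqrt{c + \left(-4\right)^{4}} = c - \sqrt{c + 256} = c - \sqrt{256 + c}$)
$- J{\left(C \right)} = - (\frac{14}{3} - \sqrt{256 + \frac{14}{3}}) = - (\frac{14}{3} - \sqrt{\frac{782}{3}}) = - (\frac{14}{3} - \frac{\sqrt{2346}}{3}) = - \frac{14}{3} + \frac{\sqrt{2346}}{3}$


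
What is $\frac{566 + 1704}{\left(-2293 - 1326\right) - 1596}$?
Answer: $- \frac{454}{1043} \approx -0.43528$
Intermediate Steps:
$\frac{566 + 1704}{\left(-2293 - 1326\right) - 1596} = \frac{2270}{-3619 - 1596} = \frac{2270}{-5215} = 2270 \left(- \frac{1}{5215}\right) = - \frac{454}{1043}$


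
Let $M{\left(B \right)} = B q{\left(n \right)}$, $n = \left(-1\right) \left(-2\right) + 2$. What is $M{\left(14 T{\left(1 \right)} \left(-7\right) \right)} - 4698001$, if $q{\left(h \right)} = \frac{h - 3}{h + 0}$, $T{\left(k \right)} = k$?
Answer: $- \frac{9396051}{2} \approx -4.698 \cdot 10^{6}$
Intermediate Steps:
$n = 4$ ($n = 2 + 2 = 4$)
$q{\left(h \right)} = \frac{-3 + h}{h}$
$M{\left(B \right)} = \frac{B}{4}$ ($M{\left(B \right)} = B \frac{-3 + 4}{4} = B \frac{1}{4} \cdot 1 = B \frac{1}{4} = \frac{B}{4}$)
$M{\left(14 T{\left(1 \right)} \left(-7\right) \right)} - 4698001 = \frac{14 \cdot 1 \left(-7\right)}{4} - 4698001 = \frac{14 \left(-7\right)}{4} - 4698001 = \frac{1}{4} \left(-98\right) - 4698001 = - \frac{49}{2} - 4698001 = - \frac{9396051}{2}$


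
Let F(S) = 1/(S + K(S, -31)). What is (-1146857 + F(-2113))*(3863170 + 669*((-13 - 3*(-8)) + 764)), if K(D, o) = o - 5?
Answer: -10798983399636630/2149 ≈ -5.0251e+12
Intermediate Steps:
K(D, o) = -5 + o
F(S) = 1/(-36 + S) (F(S) = 1/(S + (-5 - 31)) = 1/(S - 36) = 1/(-36 + S))
(-1146857 + F(-2113))*(3863170 + 669*((-13 - 3*(-8)) + 764)) = (-1146857 + 1/(-36 - 2113))*(3863170 + 669*((-13 - 3*(-8)) + 764)) = (-1146857 + 1/(-2149))*(3863170 + 669*((-13 + 24) + 764)) = (-1146857 - 1/2149)*(3863170 + 669*(11 + 764)) = -2464595694*(3863170 + 669*775)/2149 = -2464595694*(3863170 + 518475)/2149 = -2464595694/2149*4381645 = -10798983399636630/2149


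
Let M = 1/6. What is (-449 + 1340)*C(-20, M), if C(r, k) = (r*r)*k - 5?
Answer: 54945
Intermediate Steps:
M = 1/6 ≈ 0.16667
C(r, k) = -5 + k*r**2 (C(r, k) = r**2*k - 5 = k*r**2 - 5 = -5 + k*r**2)
(-449 + 1340)*C(-20, M) = (-449 + 1340)*(-5 + (1/6)*(-20)**2) = 891*(-5 + (1/6)*400) = 891*(-5 + 200/3) = 891*(185/3) = 54945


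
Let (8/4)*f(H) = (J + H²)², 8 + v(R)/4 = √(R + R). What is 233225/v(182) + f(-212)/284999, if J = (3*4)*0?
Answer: 8718645079/1709994 + 9329*√91/24 ≈ 8806.7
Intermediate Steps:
J = 0 (J = 12*0 = 0)
v(R) = -32 + 4*√2*√R (v(R) = -32 + 4*√(R + R) = -32 + 4*√(2*R) = -32 + 4*(√2*√R) = -32 + 4*√2*√R)
f(H) = H⁴/2 (f(H) = (0 + H²)²/2 = (H²)²/2 = H⁴/2)
233225/v(182) + f(-212)/284999 = 233225/(-32 + 4*√2*√182) + ((½)*(-212)⁴)/284999 = 233225/(-32 + 8*√91) + ((½)*2019963136)*(1/284999) = 233225/(-32 + 8*√91) + 1009981568*(1/284999) = 233225/(-32 + 8*√91) + 1009981568/284999 = 1009981568/284999 + 233225/(-32 + 8*√91)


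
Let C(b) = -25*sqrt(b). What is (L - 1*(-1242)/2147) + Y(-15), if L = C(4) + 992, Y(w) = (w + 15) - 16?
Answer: 1989364/2147 ≈ 926.58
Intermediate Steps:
Y(w) = -1 + w (Y(w) = (15 + w) - 16 = -1 + w)
L = 942 (L = -25*sqrt(4) + 992 = -25*2 + 992 = -50 + 992 = 942)
(L - 1*(-1242)/2147) + Y(-15) = (942 - 1*(-1242)/2147) + (-1 - 15) = (942 + 1242*(1/2147)) - 16 = (942 + 1242/2147) - 16 = 2023716/2147 - 16 = 1989364/2147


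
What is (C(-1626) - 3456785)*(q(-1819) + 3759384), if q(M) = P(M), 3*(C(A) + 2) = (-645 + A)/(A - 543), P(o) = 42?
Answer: -3131923600537644/241 ≈ -1.2996e+13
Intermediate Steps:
C(A) = -2 + (-645 + A)/(3*(-543 + A)) (C(A) = -2 + ((-645 + A)/(A - 543))/3 = -2 + ((-645 + A)/(-543 + A))/3 = -2 + (-645 + A)/(3*(-543 + A)))
q(M) = 42
(C(-1626) - 3456785)*(q(-1819) + 3759384) = ((2613 - 5*(-1626))/(3*(-543 - 1626)) - 3456785)*(42 + 3759384) = ((⅓)*(2613 + 8130)/(-2169) - 3456785)*3759426 = ((⅓)*(-1/2169)*10743 - 3456785)*3759426 = (-3581/2169 - 3456785)*3759426 = -7497770246/2169*3759426 = -3131923600537644/241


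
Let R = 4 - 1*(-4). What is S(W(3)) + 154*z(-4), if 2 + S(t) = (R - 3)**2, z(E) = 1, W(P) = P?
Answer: 177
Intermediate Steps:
R = 8 (R = 4 + 4 = 8)
S(t) = 23 (S(t) = -2 + (8 - 3)**2 = -2 + 5**2 = -2 + 25 = 23)
S(W(3)) + 154*z(-4) = 23 + 154*1 = 23 + 154 = 177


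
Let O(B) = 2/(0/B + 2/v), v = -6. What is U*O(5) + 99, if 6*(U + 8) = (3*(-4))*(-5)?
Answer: 87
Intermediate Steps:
U = 2 (U = -8 + ((3*(-4))*(-5))/6 = -8 + (-12*(-5))/6 = -8 + (⅙)*60 = -8 + 10 = 2)
O(B) = -6 (O(B) = 2/(0/B + 2/(-6)) = 2/(0 + 2*(-⅙)) = 2/(0 - ⅓) = 2/(-⅓) = 2*(-3) = -6)
U*O(5) + 99 = 2*(-6) + 99 = -12 + 99 = 87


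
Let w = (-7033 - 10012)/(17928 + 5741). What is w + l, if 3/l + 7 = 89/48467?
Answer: -3074273123/2676017140 ≈ -1.1488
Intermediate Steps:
w = -17045/23669 ≈ -0.72014
l = -48467/113060 (l = 3/(-7 + 89/48467) = 3/(-339180/48467) = 3*(-48467/339180) = -48467/113060 ≈ -0.42868)
w + l = -17045/23669 - 48467/113060 = -3074273123/2676017140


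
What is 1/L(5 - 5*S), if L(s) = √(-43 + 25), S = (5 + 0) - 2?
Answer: -I*√2/6 ≈ -0.2357*I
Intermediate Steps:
S = 3 (S = 5 - 2 = 3)
L(s) = 3*I*√2 (L(s) = √(-18) = 3*I*√2)
1/L(5 - 5*S) = 1/(3*I*√2) = -I*√2/6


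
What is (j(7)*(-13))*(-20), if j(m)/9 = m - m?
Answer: 0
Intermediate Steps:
j(m) = 0 (j(m) = 9*(m - m) = 9*0 = 0)
(j(7)*(-13))*(-20) = (0*(-13))*(-20) = 0*(-20) = 0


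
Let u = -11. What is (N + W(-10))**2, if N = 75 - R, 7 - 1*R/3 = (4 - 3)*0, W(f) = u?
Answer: 1849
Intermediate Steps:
W(f) = -11
R = 21 (R = 21 - 3*(4 - 3)*0 = 21 - 3*0 = 21 + 0 = 21)
N = 54 (N = 75 - 1*21 = 75 - 21 = 54)
(N + W(-10))**2 = (54 - 11)**2 = 43**2 = 1849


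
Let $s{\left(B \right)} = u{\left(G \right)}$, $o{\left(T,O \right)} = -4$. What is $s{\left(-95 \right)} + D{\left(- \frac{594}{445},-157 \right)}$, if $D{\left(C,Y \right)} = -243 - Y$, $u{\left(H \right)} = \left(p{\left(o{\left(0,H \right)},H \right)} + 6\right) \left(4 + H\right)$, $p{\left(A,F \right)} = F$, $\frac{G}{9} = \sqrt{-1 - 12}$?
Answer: $-1115 + 90 i \sqrt{13} \approx -1115.0 + 324.5 i$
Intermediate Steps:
$G = 9 i \sqrt{13}$ ($G = 9 \sqrt{-1 - 12} = 9 \sqrt{-13} = 9 i \sqrt{13} \approx 32.45 i$)
$u{\left(H \right)} = \left(4 + H\right) \left(6 + H\right)$ ($u{\left(H \right)} = \left(H + 6\right) \left(4 + H\right) = \left(6 + H\right) \left(4 + H\right) = \left(4 + H\right) \left(6 + H\right)$)
$s{\left(B \right)} = -1029 + 90 i \sqrt{13}$ ($s{\left(B \right)} = 24 + \left(9 i \sqrt{13}\right)^{2} + 10 \cdot 9 i \sqrt{13} = 24 - 1053 + 90 i \sqrt{13} = -1029 + 90 i \sqrt{13}$)
$s{\left(-95 \right)} + D{\left(- \frac{594}{445},-157 \right)} = \left(-1029 + 90 i \sqrt{13}\right) - 86 = -1115 + 90 i \sqrt{13}$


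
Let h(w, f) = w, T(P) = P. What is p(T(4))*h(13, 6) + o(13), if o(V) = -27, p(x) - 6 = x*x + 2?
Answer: 285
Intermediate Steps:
p(x) = 8 + x**2 (p(x) = 6 + (x*x + 2) = 6 + (x**2 + 2) = 6 + (2 + x**2) = 8 + x**2)
p(T(4))*h(13, 6) + o(13) = (8 + 4**2)*13 - 27 = (8 + 16)*13 - 27 = 24*13 - 27 = 312 - 27 = 285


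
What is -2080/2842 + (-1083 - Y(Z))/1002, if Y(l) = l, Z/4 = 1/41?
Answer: -105827627/58377522 ≈ -1.8128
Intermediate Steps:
Z = 4/41 ≈ 0.097561
-2080/2842 + (-1083 - Y(Z))/1002 = -2080/2842 + (-1083 - 1*4/41)/1002 = -2080*1/2842 + (-1083 - 4/41)*(1/1002) = -1040/1421 - 44407/41*1/1002 = -1040/1421 - 44407/41082 = -105827627/58377522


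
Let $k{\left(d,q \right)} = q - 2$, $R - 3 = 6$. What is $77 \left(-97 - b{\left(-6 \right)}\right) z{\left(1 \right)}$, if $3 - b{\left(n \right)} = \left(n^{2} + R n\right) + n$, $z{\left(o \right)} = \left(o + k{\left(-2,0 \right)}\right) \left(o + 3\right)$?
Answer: $38192$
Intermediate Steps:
$R = 9$ ($R = 3 + 6 = 9$)
$k{\left(d,q \right)} = -2 + q$
$z{\left(o \right)} = \left(-2 + o\right) \left(3 + o\right)$ ($z{\left(o \right)} = \left(o + \left(-2 + 0\right)\right) \left(o + 3\right) = \left(o - 2\right) \left(3 + o\right) = \left(-2 + o\right) \left(3 + o\right)$)
$b{\left(n \right)} = 3 - n^{2} - 10 n$ ($b{\left(n \right)} = 3 - \left(\left(n^{2} + 9 n\right) + n\right) = 3 - \left(n^{2} + 10 n\right) = 3 - n^{2} - 10 n$)
$77 \left(-97 - b{\left(-6 \right)}\right) z{\left(1 \right)} = 77 \left(-97 - \left(3 - \left(-6\right)^{2} - -60\right)\right) \left(-6 + 1 + 1^{2}\right) = 77 \left(-97 - \left(3 - 36 + 60\right)\right) \left(-6 + 1 + 1\right) = 77 \left(-97 - \left(3 - 36 + 60\right)\right) \left(-4\right) = 77 \left(-97 - 27\right) \left(-4\right) = 77 \left(-124\right) \left(-4\right) = \left(-9548\right) \left(-4\right) = 38192$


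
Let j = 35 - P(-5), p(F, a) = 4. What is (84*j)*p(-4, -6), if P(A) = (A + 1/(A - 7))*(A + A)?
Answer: -5320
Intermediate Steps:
P(A) = 2*A*(A + 1/(-7 + A)) (P(A) = (A + 1/(-7 + A))*(2*A) = 2*A*(A + 1/(-7 + A)))
j = -95/6 (j = 35 - 2*(-5)*(1 + (-5)² - 7*(-5))/(-7 - 5) = 35 - 2*(-5)*(1 + 25 + 35)/(-12) = 35 - 2*(-5)*(-1)*61/12 = 35 - 1*305/6 = 35 - 305/6 = -95/6 ≈ -15.833)
(84*j)*p(-4, -6) = (84*(-95/6))*4 = -1330*4 = -5320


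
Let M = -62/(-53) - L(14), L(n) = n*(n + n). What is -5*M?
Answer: 103570/53 ≈ 1954.2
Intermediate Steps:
L(n) = 2*n² (L(n) = n*(2*n) = 2*n²)
M = -20714/53 (M = -62/(-53) - 2*14² = -62*(-1/53) - 2*196 = 62/53 - 1*392 = 62/53 - 392 = -20714/53 ≈ -390.83)
-5*M = -5*(-20714/53) = 103570/53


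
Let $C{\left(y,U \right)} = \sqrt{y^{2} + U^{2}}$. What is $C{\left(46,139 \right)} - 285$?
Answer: $-285 + \sqrt{21437} \approx -138.59$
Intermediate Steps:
$C{\left(y,U \right)} = \sqrt{U^{2} + y^{2}}$
$C{\left(46,139 \right)} - 285 = \sqrt{139^{2} + 46^{2}} - 285 = \sqrt{19321 + 2116} + \left(-429 + 144\right) = \sqrt{21437} - 285 = -285 + \sqrt{21437}$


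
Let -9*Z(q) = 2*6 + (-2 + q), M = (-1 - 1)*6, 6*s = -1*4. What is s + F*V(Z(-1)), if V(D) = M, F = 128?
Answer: -4610/3 ≈ -1536.7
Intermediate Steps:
s = -2/3 (s = (-1*4)/6 = (1/6)*(-4) = -2/3 ≈ -0.66667)
M = -12 (M = -2*6 = -12)
Z(q) = -10/9 - q/9 (Z(q) = -(2*6 + (-2 + q))/9 = -(12 + (-2 + q))/9 = -(10 + q)/9 = -10/9 - q/9)
V(D) = -12
s + F*V(Z(-1)) = -2/3 + 128*(-12) = -2/3 - 1536 = -4610/3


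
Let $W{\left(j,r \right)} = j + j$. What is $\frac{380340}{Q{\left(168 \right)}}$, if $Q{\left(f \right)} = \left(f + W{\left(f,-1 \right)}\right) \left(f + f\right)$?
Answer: $\frac{10565}{4704} \approx 2.246$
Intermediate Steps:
$W{\left(j,r \right)} = 2 j$
$Q{\left(f \right)} = 6 f^{2}$ ($Q{\left(f \right)} = \left(f + 2 f\right) \left(f + f\right) = 3 f 2 f = 6 f^{2}$)
$\frac{380340}{Q{\left(168 \right)}} = \frac{380340}{6 \cdot 168^{2}} = \frac{380340}{6 \cdot 28224} = \frac{380340}{169344} = 380340 \cdot \frac{1}{169344} = \frac{10565}{4704}$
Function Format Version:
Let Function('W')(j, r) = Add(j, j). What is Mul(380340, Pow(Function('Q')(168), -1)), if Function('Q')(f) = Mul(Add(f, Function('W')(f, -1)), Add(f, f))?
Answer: Rational(10565, 4704) ≈ 2.2460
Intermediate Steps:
Function('W')(j, r) = Mul(2, j)
Function('Q')(f) = Mul(6, Pow(f, 2)) (Function('Q')(f) = Mul(Add(f, Mul(2, f)), Add(f, f)) = Mul(Mul(3, f), Mul(2, f)) = Mul(6, Pow(f, 2)))
Mul(380340, Pow(Function('Q')(168), -1)) = Mul(380340, Pow(Mul(6, Pow(168, 2)), -1)) = Mul(380340, Pow(Mul(6, 28224), -1)) = Mul(380340, Pow(169344, -1)) = Mul(380340, Rational(1, 169344)) = Rational(10565, 4704)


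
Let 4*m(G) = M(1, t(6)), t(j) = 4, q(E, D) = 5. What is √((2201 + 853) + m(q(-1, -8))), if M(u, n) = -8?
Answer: 2*√763 ≈ 55.245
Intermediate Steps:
m(G) = -2 (m(G) = (¼)*(-8) = -2)
√((2201 + 853) + m(q(-1, -8))) = √((2201 + 853) - 2) = √(3054 - 2) = √3052 = 2*√763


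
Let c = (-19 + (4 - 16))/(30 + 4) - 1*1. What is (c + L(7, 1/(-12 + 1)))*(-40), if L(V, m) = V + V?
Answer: -8220/17 ≈ -483.53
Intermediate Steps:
L(V, m) = 2*V
c = -65/34 (c = (-19 - 12)/34 - 1 = -31*1/34 - 1 = -31/34 - 1 = -65/34 ≈ -1.9118)
(c + L(7, 1/(-12 + 1)))*(-40) = (-65/34 + 2*7)*(-40) = (-65/34 + 14)*(-40) = (411/34)*(-40) = -8220/17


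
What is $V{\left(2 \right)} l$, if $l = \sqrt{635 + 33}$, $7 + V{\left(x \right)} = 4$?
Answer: $- 6 \sqrt{167} \approx -77.537$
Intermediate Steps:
$V{\left(x \right)} = -3$ ($V{\left(x \right)} = -7 + 4 = -3$)
$l = 2 \sqrt{167}$ ($l = \sqrt{668} = 2 \sqrt{167} \approx 25.846$)
$V{\left(2 \right)} l = - 3 \cdot 2 \sqrt{167} = - 6 \sqrt{167}$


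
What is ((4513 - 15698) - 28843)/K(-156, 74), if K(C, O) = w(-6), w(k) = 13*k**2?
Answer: -10007/117 ≈ -85.530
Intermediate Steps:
K(C, O) = 468 (K(C, O) = 13*(-6)**2 = 13*36 = 468)
((4513 - 15698) - 28843)/K(-156, 74) = ((4513 - 15698) - 28843)/468 = (-11185 - 28843)*(1/468) = -40028*1/468 = -10007/117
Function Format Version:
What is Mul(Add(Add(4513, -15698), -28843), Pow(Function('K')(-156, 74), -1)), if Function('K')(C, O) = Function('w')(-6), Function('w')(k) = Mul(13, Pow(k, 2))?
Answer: Rational(-10007, 117) ≈ -85.530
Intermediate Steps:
Function('K')(C, O) = 468 (Function('K')(C, O) = Mul(13, Pow(-6, 2)) = Mul(13, 36) = 468)
Mul(Add(Add(4513, -15698), -28843), Pow(Function('K')(-156, 74), -1)) = Mul(Add(Add(4513, -15698), -28843), Pow(468, -1)) = Mul(Add(-11185, -28843), Rational(1, 468)) = Mul(-40028, Rational(1, 468)) = Rational(-10007, 117)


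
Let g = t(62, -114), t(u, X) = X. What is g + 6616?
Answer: 6502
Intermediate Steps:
g = -114
g + 6616 = -114 + 6616 = 6502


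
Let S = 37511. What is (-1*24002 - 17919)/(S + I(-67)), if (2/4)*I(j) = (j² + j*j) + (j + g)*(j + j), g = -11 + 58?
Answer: -41921/60827 ≈ -0.68918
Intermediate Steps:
g = 47
I(j) = 4*j² + 4*j*(47 + j) (I(j) = 2*((j² + j*j) + (j + 47)*(j + j)) = 2*((j² + j²) + (47 + j)*(2*j)) = 2*(2*j² + 2*j*(47 + j)) = 4*j² + 4*j*(47 + j))
(-1*24002 - 17919)/(S + I(-67)) = (-1*24002 - 17919)/(37511 + 4*(-67)*(47 + 2*(-67))) = (-24002 - 17919)/(37511 + 4*(-67)*(47 - 134)) = -41921/(37511 + 4*(-67)*(-87)) = -41921/(37511 + 23316) = -41921/60827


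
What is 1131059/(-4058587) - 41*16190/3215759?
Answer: -6331262623511/13051437672533 ≈ -0.48510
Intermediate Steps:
1131059/(-4058587) - 41*16190/3215759 = 1131059*(-1/4058587) - 663790*1/3215759 = -1131059/4058587 - 663790/3215759 = -6331262623511/13051437672533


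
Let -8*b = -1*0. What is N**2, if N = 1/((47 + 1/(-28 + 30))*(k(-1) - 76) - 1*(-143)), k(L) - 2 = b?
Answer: 1/11370384 ≈ 8.7948e-8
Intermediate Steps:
b = 0 (b = -(-1)*0/8 = -1/8*0 = 0)
k(L) = 2 (k(L) = 2 + 0 = 2)
N = -1/3372 (N = 1/((47 + 1/(-28 + 30))*(2 - 76) - 1*(-143)) = 1/((47 + 1/2)*(-74) + 143) = 1/((95/2)*(-74) + 143) = 1/(-3515 + 143) = 1/(-3372) = -1/3372 ≈ -0.00029656)
N**2 = (-1/3372)**2 = 1/11370384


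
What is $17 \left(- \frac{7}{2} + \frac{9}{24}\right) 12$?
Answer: $- \frac{1275}{2} \approx -637.5$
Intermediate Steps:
$17 \left(- \frac{7}{2} + \frac{9}{24}\right) 12 = 17 \left(\left(-7\right) \frac{1}{2} + 9 \cdot \frac{1}{24}\right) 12 = 17 \left(- \frac{7}{2} + \frac{3}{8}\right) 12 = 17 \left(- \frac{25}{8}\right) 12 = \left(- \frac{425}{8}\right) 12 = - \frac{1275}{2}$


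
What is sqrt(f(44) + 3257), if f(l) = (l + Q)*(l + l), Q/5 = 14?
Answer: sqrt(13289) ≈ 115.28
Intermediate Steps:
Q = 70 (Q = 5*14 = 70)
f(l) = 2*l*(70 + l) (f(l) = (l + 70)*(l + l) = (70 + l)*(2*l) = 2*l*(70 + l))
sqrt(f(44) + 3257) = sqrt(2*44*(70 + 44) + 3257) = sqrt(2*44*114 + 3257) = sqrt(10032 + 3257) = sqrt(13289)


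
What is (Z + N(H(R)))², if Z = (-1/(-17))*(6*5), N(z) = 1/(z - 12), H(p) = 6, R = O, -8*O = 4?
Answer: 26569/10404 ≈ 2.5537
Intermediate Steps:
O = -½ (O = -⅛*4 = -½ ≈ -0.50000)
R = -½ ≈ -0.50000
N(z) = 1/(-12 + z)
Z = 30/17 (Z = -1*(-1/17)*30 = (1/17)*30 = 30/17 ≈ 1.7647)
(Z + N(H(R)))² = (30/17 + 1/(-12 + 6))² = (30/17 + 1/(-6))² = (30/17 - ⅙)² = (163/102)² = 26569/10404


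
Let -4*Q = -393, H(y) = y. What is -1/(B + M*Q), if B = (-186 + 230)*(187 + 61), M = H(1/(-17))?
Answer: -68/741623 ≈ -9.1691e-5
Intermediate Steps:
M = -1/17 (M = 1/(-17) = -1/17 ≈ -0.058824)
B = 10912 (B = 44*248 = 10912)
Q = 393/4 (Q = -1/4*(-393) = 393/4 ≈ 98.250)
-1/(B + M*Q) = -1/(10912 - 1/17*393/4) = -1/(10912 - 393/68) = -1/741623/68 = -1*68/741623 = -68/741623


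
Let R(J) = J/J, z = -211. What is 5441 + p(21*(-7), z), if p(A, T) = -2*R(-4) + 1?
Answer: 5440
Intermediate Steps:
R(J) = 1
p(A, T) = -1 (p(A, T) = -2*1 + 1 = -2 + 1 = -1)
5441 + p(21*(-7), z) = 5441 - 1 = 5440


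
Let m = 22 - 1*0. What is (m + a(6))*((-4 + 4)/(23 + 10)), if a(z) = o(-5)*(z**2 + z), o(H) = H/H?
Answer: 0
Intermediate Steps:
o(H) = 1
m = 22 (m = 22 + 0 = 22)
a(z) = z + z**2 (a(z) = 1*(z**2 + z) = 1*(z + z**2) = z + z**2)
(m + a(6))*((-4 + 4)/(23 + 10)) = (22 + 6*(1 + 6))*((-4 + 4)/(23 + 10)) = (22 + 6*7)*(0/33) = (22 + 42)*(0*(1/33)) = 64*0 = 0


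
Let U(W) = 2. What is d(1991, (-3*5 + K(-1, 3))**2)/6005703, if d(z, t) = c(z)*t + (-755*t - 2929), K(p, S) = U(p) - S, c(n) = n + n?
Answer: 823183/6005703 ≈ 0.13707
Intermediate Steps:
c(n) = 2*n
K(p, S) = 2 - S
d(z, t) = -2929 - 755*t + 2*t*z (d(z, t) = (2*z)*t + (-755*t - 2929) = 2*t*z + (-2929 - 755*t) = -2929 - 755*t + 2*t*z)
d(1991, (-3*5 + K(-1, 3))**2)/6005703 = (-2929 - 755*(-3*5 + (2 - 1*3))**2 + 2*(-3*5 + (2 - 1*3))**2*1991)/6005703 = (-2929 - 755*(-15 + (2 - 3))**2 + 2*(-15 + (2 - 3))**2*1991)*(1/6005703) = (-2929 - 755*(-15 - 1)**2 + 2*(-15 - 1)**2*1991)*(1/6005703) = (-2929 - 755*(-16)**2 + 2*(-16)**2*1991)*(1/6005703) = (-2929 - 755*256 + 2*256*1991)*(1/6005703) = (-2929 - 193280 + 1019392)*(1/6005703) = 823183*(1/6005703) = 823183/6005703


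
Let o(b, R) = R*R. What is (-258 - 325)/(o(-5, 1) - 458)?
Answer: 583/457 ≈ 1.2757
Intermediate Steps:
o(b, R) = R**2
(-258 - 325)/(o(-5, 1) - 458) = (-258 - 325)/(1**2 - 458) = -583/(1 - 458) = -583/(-457) = -583*(-1/457) = 583/457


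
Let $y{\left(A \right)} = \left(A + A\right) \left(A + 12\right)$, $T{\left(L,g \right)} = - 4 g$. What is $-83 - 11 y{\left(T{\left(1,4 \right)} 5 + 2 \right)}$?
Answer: $-113339$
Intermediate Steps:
$y{\left(A \right)} = 2 A \left(12 + A\right)$
$-83 - 11 y{\left(T{\left(1,4 \right)} 5 + 2 \right)} = -83 - 11 \cdot 2 \left(\left(-4\right) 4 \cdot 5 + 2\right) \left(12 + \left(\left(-4\right) 4 \cdot 5 + 2\right)\right) = -83 - 11 \cdot 2 \left(\left(-16\right) 5 + 2\right) \left(12 + \left(\left(-16\right) 5 + 2\right)\right) = -83 - 11 \cdot 2 \left(-80 + 2\right) \left(12 + \left(-80 + 2\right)\right) = -83 - 11 \cdot 2 \left(-78\right) \left(12 - 78\right) = -83 - 11 \cdot 2 \left(-78\right) \left(-66\right) = -83 - 113256 = -113339$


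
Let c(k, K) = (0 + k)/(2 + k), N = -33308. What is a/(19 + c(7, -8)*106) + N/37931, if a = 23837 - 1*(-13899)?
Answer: 154841780/417241 ≈ 371.11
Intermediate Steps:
c(k, K) = k/(2 + k)
a = 37736 (a = 23837 + 13899 = 37736)
a/(19 + c(7, -8)*106) + N/37931 = 37736/(19 + (7/(2 + 7))*106) - 33308/37931 = 37736/(19 + (7/9)*106) - 33308*1/37931 = 37736/(19 + (7*(1/9))*106) - 33308/37931 = 37736/(19 + (7/9)*106) - 33308/37931 = 37736/(19 + 742/9) - 33308/37931 = 37736/(913/9) - 33308/37931 = 37736*(9/913) - 33308/37931 = 339624/913 - 33308/37931 = 154841780/417241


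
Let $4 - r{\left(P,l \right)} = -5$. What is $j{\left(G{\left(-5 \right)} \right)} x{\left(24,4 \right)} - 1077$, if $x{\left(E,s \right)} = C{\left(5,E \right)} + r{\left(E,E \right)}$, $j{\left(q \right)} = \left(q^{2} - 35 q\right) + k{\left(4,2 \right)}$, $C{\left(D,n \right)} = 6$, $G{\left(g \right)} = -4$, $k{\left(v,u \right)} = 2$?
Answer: $1293$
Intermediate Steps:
$r{\left(P,l \right)} = 9$ ($r{\left(P,l \right)} = 4 - -5 = 4 + 5 = 9$)
$j{\left(q \right)} = 2 + q^{2} - 35 q$ ($j{\left(q \right)} = \left(q^{2} - 35 q\right) + 2 = 2 + q^{2} - 35 q$)
$x{\left(E,s \right)} = 15$ ($x{\left(E,s \right)} = 6 + 9 = 15$)
$j{\left(G{\left(-5 \right)} \right)} x{\left(24,4 \right)} - 1077 = \left(2 + \left(-4\right)^{2} - -140\right) 15 - 1077 = \left(2 + 16 + 140\right) 15 - 1077 = 158 \cdot 15 - 1077 = 2370 - 1077 = 1293$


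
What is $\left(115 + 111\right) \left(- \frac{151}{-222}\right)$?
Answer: $\frac{17063}{111} \approx 153.72$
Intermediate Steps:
$\left(115 + 111\right) \left(- \frac{151}{-222}\right) = 226 \left(\left(-151\right) \left(- \frac{1}{222}\right)\right) = 226 \cdot \frac{151}{222} = \frac{17063}{111}$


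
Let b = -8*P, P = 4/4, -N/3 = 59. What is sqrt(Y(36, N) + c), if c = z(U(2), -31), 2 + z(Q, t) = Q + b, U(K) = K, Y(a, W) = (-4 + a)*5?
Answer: 2*sqrt(38) ≈ 12.329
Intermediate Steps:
N = -177 (N = -3*59 = -177)
Y(a, W) = -20 + 5*a
P = 1 (P = 4*(1/4) = 1)
b = -8 (b = -8*1 = -8)
z(Q, t) = -10 + Q (z(Q, t) = -2 + (Q - 8) = -2 + (-8 + Q) = -10 + Q)
c = -8 (c = -10 + 2 = -8)
sqrt(Y(36, N) + c) = sqrt((-20 + 5*36) - 8) = sqrt((-20 + 180) - 8) = sqrt(160 - 8) = sqrt(152) = 2*sqrt(38)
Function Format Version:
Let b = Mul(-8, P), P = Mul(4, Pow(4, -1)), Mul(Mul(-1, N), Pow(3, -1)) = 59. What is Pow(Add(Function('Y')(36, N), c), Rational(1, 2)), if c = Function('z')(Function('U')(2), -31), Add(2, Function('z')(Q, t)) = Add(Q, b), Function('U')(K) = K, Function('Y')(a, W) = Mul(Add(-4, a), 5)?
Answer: Mul(2, Pow(38, Rational(1, 2))) ≈ 12.329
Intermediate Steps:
N = -177 (N = Mul(-3, 59) = -177)
Function('Y')(a, W) = Add(-20, Mul(5, a))
P = 1 (P = Mul(4, Rational(1, 4)) = 1)
b = -8 (b = Mul(-8, 1) = -8)
Function('z')(Q, t) = Add(-10, Q) (Function('z')(Q, t) = Add(-2, Add(Q, -8)) = Add(-2, Add(-8, Q)) = Add(-10, Q))
c = -8 (c = Add(-10, 2) = -8)
Pow(Add(Function('Y')(36, N), c), Rational(1, 2)) = Pow(Add(Add(-20, Mul(5, 36)), -8), Rational(1, 2)) = Pow(Add(Add(-20, 180), -8), Rational(1, 2)) = Pow(Add(160, -8), Rational(1, 2)) = Pow(152, Rational(1, 2)) = Mul(2, Pow(38, Rational(1, 2)))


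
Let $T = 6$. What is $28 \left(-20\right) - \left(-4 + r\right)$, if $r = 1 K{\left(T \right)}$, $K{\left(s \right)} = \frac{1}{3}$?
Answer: $- \frac{1669}{3} \approx -556.33$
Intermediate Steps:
$K{\left(s \right)} = \frac{1}{3}$
$r = \frac{1}{3}$ ($r = 1 \cdot \frac{1}{3} = \frac{1}{3} \approx 0.33333$)
$28 \left(-20\right) - \left(-4 + r\right) = 28 \left(-20\right) + \left(4 - \frac{1}{3}\right) = -560 + \left(4 - \frac{1}{3}\right) = -560 + \frac{11}{3} = - \frac{1669}{3}$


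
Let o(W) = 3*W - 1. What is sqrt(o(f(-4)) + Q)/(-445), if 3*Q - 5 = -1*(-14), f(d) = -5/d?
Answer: -sqrt(327)/2670 ≈ -0.0067727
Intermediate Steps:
Q = 19/3 (Q = 5/3 + (-1*(-14))/3 = 5/3 + (1/3)*14 = 5/3 + 14/3 = 19/3 ≈ 6.3333)
o(W) = -1 + 3*W
sqrt(o(f(-4)) + Q)/(-445) = sqrt((-1 + 3*(-5/(-4))) + 19/3)/(-445) = sqrt((-1 + 3*(-5*(-1/4))) + 19/3)*(-1/445) = sqrt((-1 + 3*(5/4)) + 19/3)*(-1/445) = sqrt((-1 + 15/4) + 19/3)*(-1/445) = sqrt(11/4 + 19/3)*(-1/445) = sqrt(109/12)*(-1/445) = (sqrt(327)/6)*(-1/445) = -sqrt(327)/2670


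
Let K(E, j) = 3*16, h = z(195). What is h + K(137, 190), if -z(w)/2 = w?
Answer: -342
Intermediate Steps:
z(w) = -2*w
h = -390 (h = -2*195 = -390)
K(E, j) = 48
h + K(137, 190) = -390 + 48 = -342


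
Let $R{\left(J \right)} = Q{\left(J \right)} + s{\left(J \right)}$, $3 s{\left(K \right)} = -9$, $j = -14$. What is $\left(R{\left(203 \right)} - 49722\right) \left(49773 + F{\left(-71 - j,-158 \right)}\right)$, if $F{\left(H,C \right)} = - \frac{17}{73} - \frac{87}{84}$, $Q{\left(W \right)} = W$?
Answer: $- \frac{2519021187859}{1022} \approx -2.4648 \cdot 10^{9}$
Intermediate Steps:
$s{\left(K \right)} = -3$ ($s{\left(K \right)} = \frac{1}{3} \left(-9\right) = -3$)
$R{\left(J \right)} = -3 + J$ ($R{\left(J \right)} = J - 3 = -3 + J$)
$F{\left(H,C \right)} = - \frac{2593}{2044}$ ($F{\left(H,C \right)} = \left(-17\right) \frac{1}{73} - \frac{29}{28} = - \frac{17}{73} - \frac{29}{28} = - \frac{2593}{2044}$)
$\left(R{\left(203 \right)} - 49722\right) \left(49773 + F{\left(-71 - j,-158 \right)}\right) = \left(\left(-3 + 203\right) - 49722\right) \left(49773 - \frac{2593}{2044}\right) = \left(200 - 49722\right) \frac{101733419}{2044} = \left(-49522\right) \frac{101733419}{2044} = - \frac{2519021187859}{1022}$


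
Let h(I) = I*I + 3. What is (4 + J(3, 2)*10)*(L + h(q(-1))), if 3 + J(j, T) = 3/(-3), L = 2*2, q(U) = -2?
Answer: -396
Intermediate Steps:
L = 4
J(j, T) = -4 (J(j, T) = -3 + 3/(-3) = -3 + 3*(-1/3) = -3 - 1 = -4)
h(I) = 3 + I**2 (h(I) = I**2 + 3 = 3 + I**2)
(4 + J(3, 2)*10)*(L + h(q(-1))) = (4 - 4*10)*(4 + (3 + (-2)**2)) = (4 - 40)*(4 + (3 + 4)) = -36*(4 + 7) = -36*11 = -396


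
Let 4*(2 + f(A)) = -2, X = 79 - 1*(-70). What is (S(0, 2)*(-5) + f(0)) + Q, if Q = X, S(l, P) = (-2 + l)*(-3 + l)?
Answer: 233/2 ≈ 116.50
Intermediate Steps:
X = 149 (X = 79 + 70 = 149)
f(A) = -5/2 (f(A) = -2 + (¼)*(-2) = -2 - ½ = -5/2)
S(l, P) = (-3 + l)*(-2 + l)
Q = 149
(S(0, 2)*(-5) + f(0)) + Q = ((6 + 0² - 5*0)*(-5) - 5/2) + 149 = ((6 + 0 + 0)*(-5) - 5/2) + 149 = (6*(-5) - 5/2) + 149 = (-30 - 5/2) + 149 = -65/2 + 149 = 233/2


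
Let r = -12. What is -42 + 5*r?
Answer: -102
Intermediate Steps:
-42 + 5*r = -42 + 5*(-12) = -42 - 60 = -102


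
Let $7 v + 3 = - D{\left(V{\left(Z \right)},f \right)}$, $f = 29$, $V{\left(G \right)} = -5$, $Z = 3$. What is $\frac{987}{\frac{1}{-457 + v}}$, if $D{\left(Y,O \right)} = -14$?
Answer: $-449508$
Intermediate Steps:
$v = \frac{11}{7}$ ($v = - \frac{3}{7} + \frac{\left(-1\right) \left(-14\right)}{7} = - \frac{3}{7} + \frac{1}{7} \cdot 14 = - \frac{3}{7} + 2 = \frac{11}{7} \approx 1.5714$)
$\frac{987}{\frac{1}{-457 + v}} = \frac{987}{\frac{1}{-457 + \frac{11}{7}}} = \frac{987}{\frac{1}{- \frac{3188}{7}}} = \frac{987}{- \frac{7}{3188}} = 987 \left(- \frac{3188}{7}\right) = -449508$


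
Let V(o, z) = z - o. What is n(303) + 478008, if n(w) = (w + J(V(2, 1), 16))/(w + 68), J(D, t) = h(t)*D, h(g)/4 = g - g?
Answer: 177341271/371 ≈ 4.7801e+5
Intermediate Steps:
h(g) = 0 (h(g) = 4*(g - g) = 4*0 = 0)
J(D, t) = 0 (J(D, t) = 0*D = 0)
n(w) = w/(68 + w) (n(w) = (w + 0)/(w + 68) = w/(68 + w))
n(303) + 478008 = 303/(68 + 303) + 478008 = 303/371 + 478008 = 177341271/371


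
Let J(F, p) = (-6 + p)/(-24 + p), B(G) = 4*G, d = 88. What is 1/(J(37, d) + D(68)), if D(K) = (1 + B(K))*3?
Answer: 32/26249 ≈ 0.0012191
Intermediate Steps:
J(F, p) = (-6 + p)/(-24 + p)
D(K) = 3 + 12*K (D(K) = (1 + 4*K)*3 = 3 + 12*K)
1/(J(37, d) + D(68)) = 1/((-6 + 88)/(-24 + 88) + (3 + 12*68)) = 1/(82/64 + (3 + 816)) = 1/((1/64)*82 + 819) = 1/(41/32 + 819) = 1/(26249/32) = 32/26249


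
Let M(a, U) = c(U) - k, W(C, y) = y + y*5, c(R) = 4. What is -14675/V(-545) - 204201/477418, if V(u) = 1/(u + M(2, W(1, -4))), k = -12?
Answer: 3706231536149/477418 ≈ 7.7631e+6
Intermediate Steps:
W(C, y) = 6*y (W(C, y) = y + 5*y = 6*y)
M(a, U) = 16 (M(a, U) = 4 - 1*(-12) = 4 + 12 = 16)
V(u) = 1/(16 + u) (V(u) = 1/(u + 16) = 1/(16 + u))
-14675/V(-545) - 204201/477418 = -14675/(1/(16 - 545)) - 204201/477418 = -14675/(1/(-529)) - 204201*1/477418 = -14675/(-1/529) - 204201/477418 = -14675*(-529) - 204201/477418 = 7763075 - 204201/477418 = 3706231536149/477418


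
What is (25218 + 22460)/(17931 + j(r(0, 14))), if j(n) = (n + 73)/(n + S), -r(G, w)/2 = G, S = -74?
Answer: 3528172/1326821 ≈ 2.6591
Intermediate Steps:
r(G, w) = -2*G
j(n) = (73 + n)/(-74 + n) (j(n) = (n + 73)/(n - 74) = (73 + n)/(-74 + n))
(25218 + 22460)/(17931 + j(r(0, 14))) = (25218 + 22460)/(17931 + (73 - 2*0)/(-74 - 2*0)) = 47678/(17931 + (73 + 0)/(-74 + 0)) = 47678/(17931 + 73/(-74)) = 47678/(17931 - 1/74*73) = 47678/(17931 - 73/74) = 47678/(1326821/74) = 47678*(74/1326821) = 3528172/1326821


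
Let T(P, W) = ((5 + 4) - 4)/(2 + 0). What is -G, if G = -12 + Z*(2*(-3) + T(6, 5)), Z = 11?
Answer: 101/2 ≈ 50.500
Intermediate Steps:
T(P, W) = 5/2 (T(P, W) = (9 - 4)/2 = 5*(½) = 5/2)
G = -101/2 (G = -12 + 11*(2*(-3) + 5/2) = -12 + 11*(-6 + 5/2) = -12 + 11*(-7/2) = -12 - 77/2 = -101/2 ≈ -50.500)
-G = -1*(-101/2) = 101/2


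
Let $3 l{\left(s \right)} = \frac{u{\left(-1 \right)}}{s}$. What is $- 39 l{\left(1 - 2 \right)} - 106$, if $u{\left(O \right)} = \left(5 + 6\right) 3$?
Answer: $323$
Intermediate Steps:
$u{\left(O \right)} = 33$ ($u{\left(O \right)} = 11 \cdot 3 = 33$)
$l{\left(s \right)} = \frac{11}{s}$ ($l{\left(s \right)} = \frac{33 \frac{1}{s}}{3} = \frac{11}{s}$)
$- 39 l{\left(1 - 2 \right)} - 106 = - 39 \frac{11}{1 - 2} - 106 = - 39 \frac{11}{-1} - 106 = - 39 \cdot 11 \left(-1\right) - 106 = \left(-39\right) \left(-11\right) - 106 = 429 - 106 = 323$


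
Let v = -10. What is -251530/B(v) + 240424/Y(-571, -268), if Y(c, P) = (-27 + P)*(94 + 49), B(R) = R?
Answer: 1060838881/42185 ≈ 25147.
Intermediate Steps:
Y(c, P) = -3861 + 143*P (Y(c, P) = (-27 + P)*143 = -3861 + 143*P)
-251530/B(v) + 240424/Y(-571, -268) = -251530/(-10) + 240424/(-3861 + 143*(-268)) = -251530*(-1/10) + 240424/(-3861 - 38324) = 25153 + 240424/(-42185) = 25153 + 240424*(-1/42185) = 25153 - 240424/42185 = 1060838881/42185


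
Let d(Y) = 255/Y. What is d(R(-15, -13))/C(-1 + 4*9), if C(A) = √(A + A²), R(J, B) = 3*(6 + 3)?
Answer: 17*√35/378 ≈ 0.26607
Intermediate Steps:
R(J, B) = 27 (R(J, B) = 3*9 = 27)
d(R(-15, -13))/C(-1 + 4*9) = (255/27)/(√((-1 + 4*9)*(1 + (-1 + 4*9)))) = (255*(1/27))/(√((-1 + 36)*(1 + (-1 + 36)))) = 85/(9*(√(35*(1 + 35)))) = 85/(9*(√(35*36))) = 85/(9*(√1260)) = 85/(9*((6*√35))) = 85*(√35/210)/9 = 17*√35/378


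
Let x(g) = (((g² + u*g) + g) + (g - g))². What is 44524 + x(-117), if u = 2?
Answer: 177946768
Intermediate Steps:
x(g) = (g² + 3*g)² (x(g) = (((g² + 2*g) + g) + (g - g))² = ((g² + 3*g) + 0)² = (g² + 3*g)²)
44524 + x(-117) = 44524 + (-117)²*(3 - 117)² = 44524 + 13689*(-114)² = 44524 + 13689*12996 = 44524 + 177902244 = 177946768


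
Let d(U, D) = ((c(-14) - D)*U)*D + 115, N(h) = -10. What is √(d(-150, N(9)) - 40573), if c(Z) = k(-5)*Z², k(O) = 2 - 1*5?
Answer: I*√907458 ≈ 952.61*I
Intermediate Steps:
k(O) = -3 (k(O) = 2 - 5 = -3)
c(Z) = -3*Z²
d(U, D) = 115 + D*U*(-588 - D) (d(U, D) = ((-3*(-14)² - D)*U)*D + 115 = ((-3*196 - D)*U)*D + 115 = ((-588 - D)*U)*D + 115 = (U*(-588 - D))*D + 115 = D*U*(-588 - D) + 115 = 115 + D*U*(-588 - D))
√(d(-150, N(9)) - 40573) = √((115 - 1*(-150)*(-10)² - 588*(-10)*(-150)) - 40573) = √((115 - 1*(-150)*100 - 882000) - 40573) = √((115 + 15000 - 882000) - 40573) = √(-866885 - 40573) = √(-907458) = I*√907458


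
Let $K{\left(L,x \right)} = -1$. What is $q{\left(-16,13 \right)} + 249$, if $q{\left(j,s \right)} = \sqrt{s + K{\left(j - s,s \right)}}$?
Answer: $249 + 2 \sqrt{3} \approx 252.46$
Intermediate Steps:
$q{\left(j,s \right)} = \sqrt{-1 + s}$ ($q{\left(j,s \right)} = \sqrt{s - 1} = \sqrt{-1 + s}$)
$q{\left(-16,13 \right)} + 249 = \sqrt{-1 + 13} + 249 = \sqrt{12} + 249 = 2 \sqrt{3} + 249 = 249 + 2 \sqrt{3}$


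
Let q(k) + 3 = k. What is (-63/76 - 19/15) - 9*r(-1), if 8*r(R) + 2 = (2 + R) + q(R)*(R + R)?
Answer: -22733/2280 ≈ -9.9706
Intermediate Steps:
q(k) = -3 + k
r(R) = R/8 + R*(-3 + R)/4 (r(R) = -¼ + ((2 + R) + (-3 + R)*(R + R))/8 = -¼ + ((2 + R) + (-3 + R)*(2*R))/8 = -¼ + ((2 + R) + 2*R*(-3 + R))/8 = -¼ + (2 + R + 2*R*(-3 + R))/8 = -¼ + (¼ + R/8 + R*(-3 + R)/4) = R/8 + R*(-3 + R)/4)
(-63/76 - 19/15) - 9*r(-1) = (-63/76 - 19/15) - 9*(-1)*(-5 + 2*(-1))/8 = (-63*1/76 - 19*1/15) - 9*(-1)*(-5 - 2)/8 = (-63/76 - 19/15) - 9*(-1)*(-7)/8 = -2389/1140 - 9*7/8 = -2389/1140 - 63/8 = -22733/2280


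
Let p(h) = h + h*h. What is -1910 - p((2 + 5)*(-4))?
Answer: -2666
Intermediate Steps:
p(h) = h + h²
-1910 - p((2 + 5)*(-4)) = -1910 - (2 + 5)*(-4)*(1 + (2 + 5)*(-4)) = -1910 - 7*(-4)*(1 + 7*(-4)) = -1910 - (-28)*(1 - 28) = -1910 - (-28)*(-27) = -1910 - 1*756 = -1910 - 756 = -2666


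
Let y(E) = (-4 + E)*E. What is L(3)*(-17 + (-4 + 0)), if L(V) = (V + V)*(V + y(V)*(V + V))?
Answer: 1890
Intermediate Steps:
y(E) = E*(-4 + E)
L(V) = 2*V*(V + 2*V²*(-4 + V)) (L(V) = (V + V)*(V + (V*(-4 + V))*(V + V)) = (2*V)*(V + (V*(-4 + V))*(2*V)) = (2*V)*(V + 2*V²*(-4 + V)) = 2*V*(V + 2*V²*(-4 + V)))
L(3)*(-17 + (-4 + 0)) = (3²*(2 + 4*3*(-4 + 3)))*(-17 + (-4 + 0)) = (9*(2 + 4*3*(-1)))*(-17 - 4) = (9*(2 - 12))*(-21) = (9*(-10))*(-21) = -90*(-21) = 1890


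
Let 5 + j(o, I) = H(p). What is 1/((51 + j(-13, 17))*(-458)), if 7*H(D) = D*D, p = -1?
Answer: -7/147934 ≈ -4.7318e-5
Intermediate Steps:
H(D) = D²/7 (H(D) = (D*D)/7 = D²/7)
j(o, I) = -34/7 (j(o, I) = -5 + (⅐)*(-1)² = -5 + (⅐)*1 = -5 + ⅐ = -34/7)
1/((51 + j(-13, 17))*(-458)) = 1/((51 - 34/7)*(-458)) = 1/((323/7)*(-458)) = 1/(-147934/7) = -7/147934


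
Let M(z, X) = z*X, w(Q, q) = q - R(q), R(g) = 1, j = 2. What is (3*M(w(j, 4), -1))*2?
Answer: -18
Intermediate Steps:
w(Q, q) = -1 + q (w(Q, q) = q - 1*1 = q - 1 = -1 + q)
M(z, X) = X*z
(3*M(w(j, 4), -1))*2 = (3*(-(-1 + 4)))*2 = (3*(-1*3))*2 = (3*(-3))*2 = -9*2 = -18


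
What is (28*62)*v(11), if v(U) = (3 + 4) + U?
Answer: 31248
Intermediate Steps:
v(U) = 7 + U
(28*62)*v(11) = (28*62)*(7 + 11) = 1736*18 = 31248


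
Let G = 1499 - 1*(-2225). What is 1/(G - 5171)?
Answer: -1/1447 ≈ -0.00069109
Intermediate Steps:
G = 3724 (G = 1499 + 2225 = 3724)
1/(G - 5171) = 1/(3724 - 5171) = 1/(-1447) = -1/1447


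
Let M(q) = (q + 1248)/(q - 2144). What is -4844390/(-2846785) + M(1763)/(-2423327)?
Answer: 30846715346597/18126905195571 ≈ 1.7017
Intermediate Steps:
M(q) = (1248 + q)/(-2144 + q)
-4844390/(-2846785) + M(1763)/(-2423327) = -4844390/(-2846785) + ((1248 + 1763)/(-2144 + 1763))/(-2423327) = -4844390*(-1/2846785) + (3011/(-381))*(-1/2423327) = 968878/569357 - 1/381*3011*(-1/2423327) = 968878/569357 - 3011/381*(-1/2423327) = 968878/569357 + 3011/923287587 = 30846715346597/18126905195571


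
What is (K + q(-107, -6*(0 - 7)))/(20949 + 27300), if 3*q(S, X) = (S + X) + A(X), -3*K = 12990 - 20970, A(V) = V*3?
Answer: 8041/144747 ≈ 0.055552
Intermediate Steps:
A(V) = 3*V
K = 2660 (K = -(12990 - 20970)/3 = -1/3*(-7980) = 2660)
q(S, X) = S/3 + 4*X/3 (q(S, X) = ((S + X) + 3*X)/3 = (S + 4*X)/3 = S/3 + 4*X/3)
(K + q(-107, -6*(0 - 7)))/(20949 + 27300) = (2660 + ((1/3)*(-107) + 4*(-6*(0 - 7))/3))/(20949 + 27300) = (2660 + (-107/3 + 4*(-6*(-7))/3))/48249 = (2660 + (-107/3 + (4/3)*42))*(1/48249) = (2660 + (-107/3 + 56))*(1/48249) = (2660 + 61/3)*(1/48249) = (8041/3)*(1/48249) = 8041/144747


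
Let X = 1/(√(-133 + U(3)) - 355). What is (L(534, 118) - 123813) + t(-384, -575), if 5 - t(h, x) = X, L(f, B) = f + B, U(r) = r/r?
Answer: -15536991137/126157 + 2*I*√33/126157 ≈ -1.2316e+5 + 9.107e-5*I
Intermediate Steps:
U(r) = 1
X = 1/(-355 + 2*I*√33) (X = 1/(√(-133 + 1) - 355) = 1/(√(-132) - 355) = 1/(2*I*√33 - 355) = 1/(-355 + 2*I*√33) ≈ -0.002814 - 9.107e-5*I)
L(f, B) = B + f
t(h, x) = 631140/126157 + 2*I*√33/126157 (t(h, x) = 5 - (-355/126157 - 2*I*√33/126157) = 5 + (355/126157 + 2*I*√33/126157) = 631140/126157 + 2*I*√33/126157)
(L(534, 118) - 123813) + t(-384, -575) = ((118 + 534) - 123813) + (631140/126157 + 2*I*√33/126157) = (652 - 123813) + (631140/126157 + 2*I*√33/126157) = -123161 + (631140/126157 + 2*I*√33/126157) = -15536991137/126157 + 2*I*√33/126157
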